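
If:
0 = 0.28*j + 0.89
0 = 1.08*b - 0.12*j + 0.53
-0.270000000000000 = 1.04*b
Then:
No Solution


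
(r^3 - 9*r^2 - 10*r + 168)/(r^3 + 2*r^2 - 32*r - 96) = (r - 7)/(r + 4)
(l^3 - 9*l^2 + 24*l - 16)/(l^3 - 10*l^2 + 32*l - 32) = (l - 1)/(l - 2)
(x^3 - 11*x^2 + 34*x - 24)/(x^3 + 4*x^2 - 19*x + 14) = (x^2 - 10*x + 24)/(x^2 + 5*x - 14)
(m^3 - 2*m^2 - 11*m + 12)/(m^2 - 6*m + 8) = (m^2 + 2*m - 3)/(m - 2)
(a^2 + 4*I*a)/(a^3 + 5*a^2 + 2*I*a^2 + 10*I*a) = (a + 4*I)/(a^2 + a*(5 + 2*I) + 10*I)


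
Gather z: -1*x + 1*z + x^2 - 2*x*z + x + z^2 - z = x^2 - 2*x*z + z^2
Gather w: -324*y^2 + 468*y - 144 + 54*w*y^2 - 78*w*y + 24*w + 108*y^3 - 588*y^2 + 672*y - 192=w*(54*y^2 - 78*y + 24) + 108*y^3 - 912*y^2 + 1140*y - 336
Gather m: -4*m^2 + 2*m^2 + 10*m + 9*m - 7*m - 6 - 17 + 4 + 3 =-2*m^2 + 12*m - 16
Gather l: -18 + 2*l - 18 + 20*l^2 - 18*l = 20*l^2 - 16*l - 36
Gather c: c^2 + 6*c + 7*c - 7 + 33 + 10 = c^2 + 13*c + 36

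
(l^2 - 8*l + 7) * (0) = 0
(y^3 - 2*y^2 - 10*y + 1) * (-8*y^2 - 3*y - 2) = -8*y^5 + 13*y^4 + 84*y^3 + 26*y^2 + 17*y - 2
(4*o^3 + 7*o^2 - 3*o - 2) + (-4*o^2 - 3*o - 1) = 4*o^3 + 3*o^2 - 6*o - 3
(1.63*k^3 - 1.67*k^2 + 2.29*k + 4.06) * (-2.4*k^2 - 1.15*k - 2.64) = -3.912*k^5 + 2.1335*k^4 - 7.8787*k^3 - 7.9687*k^2 - 10.7146*k - 10.7184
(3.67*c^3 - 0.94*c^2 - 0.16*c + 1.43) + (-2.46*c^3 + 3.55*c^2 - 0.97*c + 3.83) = 1.21*c^3 + 2.61*c^2 - 1.13*c + 5.26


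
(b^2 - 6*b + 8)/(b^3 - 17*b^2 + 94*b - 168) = (b - 2)/(b^2 - 13*b + 42)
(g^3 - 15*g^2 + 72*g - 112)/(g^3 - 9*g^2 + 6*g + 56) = (g - 4)/(g + 2)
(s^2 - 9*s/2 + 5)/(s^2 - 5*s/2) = (s - 2)/s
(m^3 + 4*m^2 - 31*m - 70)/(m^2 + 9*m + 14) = m - 5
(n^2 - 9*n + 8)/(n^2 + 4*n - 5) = (n - 8)/(n + 5)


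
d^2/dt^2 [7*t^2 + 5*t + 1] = 14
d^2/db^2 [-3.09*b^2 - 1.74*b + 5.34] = -6.18000000000000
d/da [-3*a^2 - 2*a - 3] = -6*a - 2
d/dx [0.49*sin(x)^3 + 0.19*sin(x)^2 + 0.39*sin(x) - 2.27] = (1.47*sin(x)^2 + 0.38*sin(x) + 0.39)*cos(x)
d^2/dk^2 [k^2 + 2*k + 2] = 2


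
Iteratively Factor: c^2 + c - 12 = (c + 4)*(c - 3)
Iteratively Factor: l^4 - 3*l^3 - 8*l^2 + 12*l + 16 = (l - 4)*(l^3 + l^2 - 4*l - 4) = (l - 4)*(l + 1)*(l^2 - 4) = (l - 4)*(l - 2)*(l + 1)*(l + 2)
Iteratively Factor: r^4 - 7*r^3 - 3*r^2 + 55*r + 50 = (r - 5)*(r^3 - 2*r^2 - 13*r - 10) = (r - 5)^2*(r^2 + 3*r + 2) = (r - 5)^2*(r + 1)*(r + 2)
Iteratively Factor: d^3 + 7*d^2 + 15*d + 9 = (d + 3)*(d^2 + 4*d + 3) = (d + 3)^2*(d + 1)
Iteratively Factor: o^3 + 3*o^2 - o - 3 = (o - 1)*(o^2 + 4*o + 3) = (o - 1)*(o + 1)*(o + 3)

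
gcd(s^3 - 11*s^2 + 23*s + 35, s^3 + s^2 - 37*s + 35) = s - 5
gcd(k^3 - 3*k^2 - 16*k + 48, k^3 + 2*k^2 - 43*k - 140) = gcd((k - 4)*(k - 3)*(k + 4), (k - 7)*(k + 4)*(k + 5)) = k + 4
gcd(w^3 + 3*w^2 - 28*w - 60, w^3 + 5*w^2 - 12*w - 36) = w^2 + 8*w + 12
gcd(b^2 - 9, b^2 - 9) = b^2 - 9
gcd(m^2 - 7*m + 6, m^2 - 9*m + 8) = m - 1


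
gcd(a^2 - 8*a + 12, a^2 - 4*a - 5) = 1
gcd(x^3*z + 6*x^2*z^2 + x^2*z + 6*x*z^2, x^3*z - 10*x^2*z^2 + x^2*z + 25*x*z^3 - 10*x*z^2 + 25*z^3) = x*z + z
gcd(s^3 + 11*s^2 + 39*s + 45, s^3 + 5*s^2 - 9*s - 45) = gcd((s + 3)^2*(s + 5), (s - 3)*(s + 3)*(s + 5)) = s^2 + 8*s + 15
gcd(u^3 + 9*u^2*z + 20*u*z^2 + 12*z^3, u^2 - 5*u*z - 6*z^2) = u + z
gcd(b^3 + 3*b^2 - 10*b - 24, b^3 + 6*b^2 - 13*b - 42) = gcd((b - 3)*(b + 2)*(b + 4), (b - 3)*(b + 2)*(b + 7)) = b^2 - b - 6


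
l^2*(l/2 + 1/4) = l^3/2 + l^2/4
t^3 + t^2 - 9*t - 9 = (t - 3)*(t + 1)*(t + 3)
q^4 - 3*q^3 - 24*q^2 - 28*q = q*(q - 7)*(q + 2)^2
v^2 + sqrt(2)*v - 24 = (v - 3*sqrt(2))*(v + 4*sqrt(2))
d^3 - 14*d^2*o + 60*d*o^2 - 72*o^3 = (d - 6*o)^2*(d - 2*o)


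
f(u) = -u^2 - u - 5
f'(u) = -2*u - 1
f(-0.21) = -4.83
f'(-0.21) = -0.58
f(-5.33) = -28.08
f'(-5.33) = 9.66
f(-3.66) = -14.74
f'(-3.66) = 6.32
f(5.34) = -38.86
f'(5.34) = -11.68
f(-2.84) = -10.23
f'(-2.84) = 4.68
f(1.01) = -7.03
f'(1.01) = -3.02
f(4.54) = -30.15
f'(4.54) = -10.08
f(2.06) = -11.30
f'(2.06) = -5.12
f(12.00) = -161.00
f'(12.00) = -25.00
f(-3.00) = -11.00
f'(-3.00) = 5.00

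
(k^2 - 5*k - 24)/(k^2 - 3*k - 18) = (k - 8)/(k - 6)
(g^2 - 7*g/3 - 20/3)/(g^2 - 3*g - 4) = (g + 5/3)/(g + 1)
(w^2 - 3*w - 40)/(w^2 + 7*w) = (w^2 - 3*w - 40)/(w*(w + 7))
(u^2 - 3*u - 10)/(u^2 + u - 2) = (u - 5)/(u - 1)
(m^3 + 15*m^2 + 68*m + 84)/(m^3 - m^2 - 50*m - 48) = (m^2 + 9*m + 14)/(m^2 - 7*m - 8)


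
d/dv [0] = 0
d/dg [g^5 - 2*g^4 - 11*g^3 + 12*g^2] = g*(5*g^3 - 8*g^2 - 33*g + 24)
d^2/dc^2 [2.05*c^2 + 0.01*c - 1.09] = 4.10000000000000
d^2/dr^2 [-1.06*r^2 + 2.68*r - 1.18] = -2.12000000000000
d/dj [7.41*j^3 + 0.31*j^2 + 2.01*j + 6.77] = 22.23*j^2 + 0.62*j + 2.01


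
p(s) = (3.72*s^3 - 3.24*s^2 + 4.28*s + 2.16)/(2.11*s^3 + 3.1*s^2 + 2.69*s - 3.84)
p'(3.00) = 0.11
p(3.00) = 0.97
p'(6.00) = 0.06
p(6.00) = 1.23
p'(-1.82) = -0.91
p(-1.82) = 3.47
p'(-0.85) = -2.99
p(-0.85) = 1.18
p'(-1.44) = -2.23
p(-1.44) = 2.88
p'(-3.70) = 0.36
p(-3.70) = 3.15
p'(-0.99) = -3.12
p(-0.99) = 1.61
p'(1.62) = -0.24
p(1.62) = 0.93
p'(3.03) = 0.11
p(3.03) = 0.97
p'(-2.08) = -0.26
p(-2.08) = 3.61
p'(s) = (-6.33*s^2 - 6.2*s - 2.69)*(3.72*s^3 - 3.24*s^2 + 4.28*s + 2.16)/(2.11*s^3 + 3.1*s^2 + 2.69*s - 3.84)^2 + (11.16*s^2 - 6.48*s + 4.28)/(2.11*s^3 + 3.1*s^2 + 2.69*s - 3.84) = (-3.5527136788005e-15*s^5 + 18.3684*s^4 + 1.95199999999999*s^3 - 78.5108*s^2 + 11.4912*s - 22.2456)/(4.4521*s^6 + 13.082*s^5 + 20.9618*s^4 + 0.473200000000002*s^3 - 16.5719*s^2 - 20.6592*s + 14.7456)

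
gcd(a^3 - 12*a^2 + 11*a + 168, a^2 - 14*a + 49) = a - 7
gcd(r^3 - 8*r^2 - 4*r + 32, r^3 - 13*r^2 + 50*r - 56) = r - 2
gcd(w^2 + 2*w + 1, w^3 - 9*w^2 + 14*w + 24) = w + 1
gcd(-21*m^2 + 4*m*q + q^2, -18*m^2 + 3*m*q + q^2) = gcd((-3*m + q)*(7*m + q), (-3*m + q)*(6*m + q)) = -3*m + q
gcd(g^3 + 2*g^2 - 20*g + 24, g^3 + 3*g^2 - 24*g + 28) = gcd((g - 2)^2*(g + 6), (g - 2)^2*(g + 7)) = g^2 - 4*g + 4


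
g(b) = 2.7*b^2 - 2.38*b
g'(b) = 5.4*b - 2.38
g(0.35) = -0.50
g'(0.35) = -0.49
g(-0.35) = 1.16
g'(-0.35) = -4.27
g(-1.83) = 13.40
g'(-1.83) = -12.26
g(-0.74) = 3.24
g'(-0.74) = -6.38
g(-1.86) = 13.77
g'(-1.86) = -12.42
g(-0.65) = 2.69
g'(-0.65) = -5.89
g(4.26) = 38.86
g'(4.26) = 20.62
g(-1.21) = 6.83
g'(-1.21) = -8.91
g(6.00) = 82.92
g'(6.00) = 30.02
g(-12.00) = 417.36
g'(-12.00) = -67.18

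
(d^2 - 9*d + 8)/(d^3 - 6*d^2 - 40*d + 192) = (d - 1)/(d^2 + 2*d - 24)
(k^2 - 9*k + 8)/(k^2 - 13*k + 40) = (k - 1)/(k - 5)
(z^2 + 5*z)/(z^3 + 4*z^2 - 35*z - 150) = z/(z^2 - z - 30)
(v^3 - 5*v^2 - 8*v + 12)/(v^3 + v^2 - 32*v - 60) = (v - 1)/(v + 5)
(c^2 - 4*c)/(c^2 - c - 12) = c/(c + 3)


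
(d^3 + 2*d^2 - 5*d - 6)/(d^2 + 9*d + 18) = (d^2 - d - 2)/(d + 6)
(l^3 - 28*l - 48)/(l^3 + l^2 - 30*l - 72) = (l + 2)/(l + 3)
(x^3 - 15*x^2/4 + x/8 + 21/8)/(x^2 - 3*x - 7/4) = (4*x^2 - x - 3)/(2*(2*x + 1))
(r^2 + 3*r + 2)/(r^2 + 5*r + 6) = (r + 1)/(r + 3)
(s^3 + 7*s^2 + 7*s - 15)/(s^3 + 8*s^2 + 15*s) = (s - 1)/s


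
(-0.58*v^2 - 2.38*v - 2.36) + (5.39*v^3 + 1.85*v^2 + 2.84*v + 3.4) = 5.39*v^3 + 1.27*v^2 + 0.46*v + 1.04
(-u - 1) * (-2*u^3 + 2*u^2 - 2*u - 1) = 2*u^4 + 3*u + 1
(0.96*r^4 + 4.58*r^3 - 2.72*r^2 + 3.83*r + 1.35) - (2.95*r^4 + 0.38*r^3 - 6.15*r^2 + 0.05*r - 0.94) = -1.99*r^4 + 4.2*r^3 + 3.43*r^2 + 3.78*r + 2.29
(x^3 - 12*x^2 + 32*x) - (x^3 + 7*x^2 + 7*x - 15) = -19*x^2 + 25*x + 15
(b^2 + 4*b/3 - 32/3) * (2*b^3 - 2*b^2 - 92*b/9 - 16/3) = 2*b^5 + 2*b^4/3 - 308*b^3/9 + 64*b^2/27 + 2752*b/27 + 512/9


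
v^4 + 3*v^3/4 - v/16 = v*(v - 1/4)*(v + 1/2)^2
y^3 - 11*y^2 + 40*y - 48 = (y - 4)^2*(y - 3)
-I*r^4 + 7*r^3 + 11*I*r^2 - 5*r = r*(r + I)*(r + 5*I)*(-I*r + 1)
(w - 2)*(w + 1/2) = w^2 - 3*w/2 - 1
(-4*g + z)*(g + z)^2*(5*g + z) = -20*g^4 - 39*g^3*z - 17*g^2*z^2 + 3*g*z^3 + z^4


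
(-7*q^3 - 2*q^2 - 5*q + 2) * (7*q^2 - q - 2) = -49*q^5 - 7*q^4 - 19*q^3 + 23*q^2 + 8*q - 4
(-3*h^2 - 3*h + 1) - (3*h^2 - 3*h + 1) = -6*h^2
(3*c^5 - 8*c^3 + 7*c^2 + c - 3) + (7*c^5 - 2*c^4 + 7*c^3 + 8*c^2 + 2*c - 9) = 10*c^5 - 2*c^4 - c^3 + 15*c^2 + 3*c - 12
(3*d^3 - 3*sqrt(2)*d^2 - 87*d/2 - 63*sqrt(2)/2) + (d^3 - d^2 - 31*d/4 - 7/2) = 4*d^3 - 3*sqrt(2)*d^2 - d^2 - 205*d/4 - 63*sqrt(2)/2 - 7/2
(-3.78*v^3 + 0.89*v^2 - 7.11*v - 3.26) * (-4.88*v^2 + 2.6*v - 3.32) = 18.4464*v^5 - 14.1712*v^4 + 49.5604*v^3 - 5.532*v^2 + 15.1292*v + 10.8232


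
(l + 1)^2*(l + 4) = l^3 + 6*l^2 + 9*l + 4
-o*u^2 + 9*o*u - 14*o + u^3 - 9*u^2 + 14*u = (-o + u)*(u - 7)*(u - 2)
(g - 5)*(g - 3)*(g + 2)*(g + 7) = g^4 + g^3 - 43*g^2 + 23*g + 210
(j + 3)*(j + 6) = j^2 + 9*j + 18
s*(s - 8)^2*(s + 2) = s^4 - 14*s^3 + 32*s^2 + 128*s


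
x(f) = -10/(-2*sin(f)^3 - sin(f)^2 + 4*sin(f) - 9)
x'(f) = -10*(6*sin(f)^2*cos(f) + 2*sin(f)*cos(f) - 4*cos(f))/(-2*sin(f)^3 - sin(f)^2 + 4*sin(f) - 9)^2 = 20*(-3*sin(f)^2 - sin(f) + 2)*cos(f)/(2*sin(f)^3 + sin(f)^2 - 4*sin(f) + 9)^2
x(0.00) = 1.11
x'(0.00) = 0.49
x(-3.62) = 1.32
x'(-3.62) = -0.28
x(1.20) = 1.29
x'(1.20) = -0.19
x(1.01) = 1.33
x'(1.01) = -0.19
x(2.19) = 1.34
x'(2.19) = 0.17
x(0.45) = 1.31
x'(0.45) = 0.31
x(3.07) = 1.15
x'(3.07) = -0.50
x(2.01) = 1.30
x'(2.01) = 0.20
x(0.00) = 1.11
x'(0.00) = 0.49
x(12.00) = 0.90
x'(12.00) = 0.23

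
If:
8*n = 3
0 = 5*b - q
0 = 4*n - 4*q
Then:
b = 3/40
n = 3/8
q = 3/8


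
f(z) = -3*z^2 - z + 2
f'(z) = -6*z - 1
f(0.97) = -1.79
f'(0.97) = -6.82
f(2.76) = -23.61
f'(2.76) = -17.56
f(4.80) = -71.92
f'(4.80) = -29.80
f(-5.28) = -76.36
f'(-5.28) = 30.68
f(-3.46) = -30.45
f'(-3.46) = 19.76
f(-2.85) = -19.52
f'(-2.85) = 16.10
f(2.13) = -13.74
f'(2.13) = -13.78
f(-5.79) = -92.78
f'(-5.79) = 33.74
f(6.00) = -112.00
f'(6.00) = -37.00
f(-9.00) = -232.00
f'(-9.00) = 53.00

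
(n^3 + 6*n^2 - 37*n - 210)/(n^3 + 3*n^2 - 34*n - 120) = (n + 7)/(n + 4)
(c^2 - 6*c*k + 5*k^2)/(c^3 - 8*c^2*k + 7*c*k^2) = (c - 5*k)/(c*(c - 7*k))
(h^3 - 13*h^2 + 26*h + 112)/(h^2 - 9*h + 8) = (h^2 - 5*h - 14)/(h - 1)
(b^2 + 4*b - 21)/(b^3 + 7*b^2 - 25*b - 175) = (b - 3)/(b^2 - 25)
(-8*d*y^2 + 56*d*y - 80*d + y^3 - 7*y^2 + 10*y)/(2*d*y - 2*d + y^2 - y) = (-8*d*y^2 + 56*d*y - 80*d + y^3 - 7*y^2 + 10*y)/(2*d*y - 2*d + y^2 - y)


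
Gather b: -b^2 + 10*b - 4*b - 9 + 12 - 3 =-b^2 + 6*b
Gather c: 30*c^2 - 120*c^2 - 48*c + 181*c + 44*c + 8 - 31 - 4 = -90*c^2 + 177*c - 27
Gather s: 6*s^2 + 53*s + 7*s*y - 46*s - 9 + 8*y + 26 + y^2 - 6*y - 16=6*s^2 + s*(7*y + 7) + y^2 + 2*y + 1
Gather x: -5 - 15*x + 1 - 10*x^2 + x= -10*x^2 - 14*x - 4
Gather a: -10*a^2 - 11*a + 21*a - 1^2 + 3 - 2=-10*a^2 + 10*a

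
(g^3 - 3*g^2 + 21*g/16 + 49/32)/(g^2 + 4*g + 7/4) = (16*g^2 - 56*g + 49)/(8*(2*g + 7))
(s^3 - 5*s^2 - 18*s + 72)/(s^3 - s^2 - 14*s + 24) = (s - 6)/(s - 2)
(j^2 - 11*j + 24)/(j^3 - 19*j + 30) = (j - 8)/(j^2 + 3*j - 10)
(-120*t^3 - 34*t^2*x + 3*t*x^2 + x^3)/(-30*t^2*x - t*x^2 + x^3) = (4*t + x)/x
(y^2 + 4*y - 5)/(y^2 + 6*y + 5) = (y - 1)/(y + 1)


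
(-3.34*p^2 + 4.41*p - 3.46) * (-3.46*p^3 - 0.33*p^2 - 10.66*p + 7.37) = 11.5564*p^5 - 14.1564*p^4 + 46.1207*p^3 - 70.4846*p^2 + 69.3853*p - 25.5002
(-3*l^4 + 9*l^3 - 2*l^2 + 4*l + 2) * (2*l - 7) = -6*l^5 + 39*l^4 - 67*l^3 + 22*l^2 - 24*l - 14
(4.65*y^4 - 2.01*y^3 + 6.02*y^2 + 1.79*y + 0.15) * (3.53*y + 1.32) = 16.4145*y^5 - 0.957299999999998*y^4 + 18.5974*y^3 + 14.2651*y^2 + 2.8923*y + 0.198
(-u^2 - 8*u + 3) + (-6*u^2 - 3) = -7*u^2 - 8*u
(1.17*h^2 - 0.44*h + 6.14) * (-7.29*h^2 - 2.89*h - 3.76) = -8.5293*h^4 - 0.1737*h^3 - 47.8882*h^2 - 16.0902*h - 23.0864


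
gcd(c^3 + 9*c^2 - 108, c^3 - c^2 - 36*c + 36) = c + 6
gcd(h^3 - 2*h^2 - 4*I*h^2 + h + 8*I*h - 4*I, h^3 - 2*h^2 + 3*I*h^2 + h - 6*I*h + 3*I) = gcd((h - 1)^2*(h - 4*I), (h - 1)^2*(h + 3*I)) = h^2 - 2*h + 1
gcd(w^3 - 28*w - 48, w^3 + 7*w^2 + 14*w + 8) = w^2 + 6*w + 8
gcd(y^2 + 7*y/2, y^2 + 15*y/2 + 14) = y + 7/2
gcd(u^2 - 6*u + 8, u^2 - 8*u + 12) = u - 2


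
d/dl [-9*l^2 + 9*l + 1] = 9 - 18*l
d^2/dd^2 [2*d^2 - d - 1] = 4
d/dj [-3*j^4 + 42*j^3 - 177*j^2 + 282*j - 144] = -12*j^3 + 126*j^2 - 354*j + 282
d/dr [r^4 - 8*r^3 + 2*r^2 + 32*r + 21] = 4*r^3 - 24*r^2 + 4*r + 32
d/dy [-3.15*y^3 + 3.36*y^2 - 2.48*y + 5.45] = -9.45*y^2 + 6.72*y - 2.48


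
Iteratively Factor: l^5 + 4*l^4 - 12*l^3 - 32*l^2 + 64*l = (l)*(l^4 + 4*l^3 - 12*l^2 - 32*l + 64) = l*(l - 2)*(l^3 + 6*l^2 - 32) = l*(l - 2)^2*(l^2 + 8*l + 16) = l*(l - 2)^2*(l + 4)*(l + 4)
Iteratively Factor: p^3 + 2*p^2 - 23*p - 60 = (p + 3)*(p^2 - p - 20) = (p + 3)*(p + 4)*(p - 5)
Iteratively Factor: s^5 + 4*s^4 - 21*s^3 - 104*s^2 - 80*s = (s + 1)*(s^4 + 3*s^3 - 24*s^2 - 80*s) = (s - 5)*(s + 1)*(s^3 + 8*s^2 + 16*s) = (s - 5)*(s + 1)*(s + 4)*(s^2 + 4*s) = (s - 5)*(s + 1)*(s + 4)^2*(s)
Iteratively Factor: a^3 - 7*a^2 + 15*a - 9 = (a - 3)*(a^2 - 4*a + 3) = (a - 3)^2*(a - 1)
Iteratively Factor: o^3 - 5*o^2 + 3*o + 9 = (o + 1)*(o^2 - 6*o + 9) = (o - 3)*(o + 1)*(o - 3)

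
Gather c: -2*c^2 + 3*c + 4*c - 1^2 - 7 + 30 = -2*c^2 + 7*c + 22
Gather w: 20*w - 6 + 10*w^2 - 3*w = 10*w^2 + 17*w - 6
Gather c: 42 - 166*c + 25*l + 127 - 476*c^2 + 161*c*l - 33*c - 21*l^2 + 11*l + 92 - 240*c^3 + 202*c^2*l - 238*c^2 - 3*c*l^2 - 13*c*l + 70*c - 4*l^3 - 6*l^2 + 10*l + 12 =-240*c^3 + c^2*(202*l - 714) + c*(-3*l^2 + 148*l - 129) - 4*l^3 - 27*l^2 + 46*l + 273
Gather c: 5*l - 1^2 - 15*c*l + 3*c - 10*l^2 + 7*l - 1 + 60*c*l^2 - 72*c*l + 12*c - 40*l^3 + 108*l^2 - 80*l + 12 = c*(60*l^2 - 87*l + 15) - 40*l^3 + 98*l^2 - 68*l + 10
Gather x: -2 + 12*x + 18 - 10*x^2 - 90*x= -10*x^2 - 78*x + 16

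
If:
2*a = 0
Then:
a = 0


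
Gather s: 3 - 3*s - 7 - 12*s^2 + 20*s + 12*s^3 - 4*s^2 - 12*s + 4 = 12*s^3 - 16*s^2 + 5*s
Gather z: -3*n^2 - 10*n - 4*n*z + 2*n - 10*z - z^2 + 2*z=-3*n^2 - 8*n - z^2 + z*(-4*n - 8)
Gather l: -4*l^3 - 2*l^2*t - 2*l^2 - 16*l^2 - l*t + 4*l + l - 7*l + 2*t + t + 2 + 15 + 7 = -4*l^3 + l^2*(-2*t - 18) + l*(-t - 2) + 3*t + 24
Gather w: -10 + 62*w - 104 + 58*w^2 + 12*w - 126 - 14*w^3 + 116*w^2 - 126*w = -14*w^3 + 174*w^2 - 52*w - 240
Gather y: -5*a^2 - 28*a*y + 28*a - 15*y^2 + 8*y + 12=-5*a^2 + 28*a - 15*y^2 + y*(8 - 28*a) + 12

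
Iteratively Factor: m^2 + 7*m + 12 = (m + 4)*(m + 3)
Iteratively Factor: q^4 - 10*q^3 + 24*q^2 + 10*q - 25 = (q + 1)*(q^3 - 11*q^2 + 35*q - 25) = (q - 5)*(q + 1)*(q^2 - 6*q + 5) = (q - 5)*(q - 1)*(q + 1)*(q - 5)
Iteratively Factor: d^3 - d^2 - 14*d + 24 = (d + 4)*(d^2 - 5*d + 6) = (d - 2)*(d + 4)*(d - 3)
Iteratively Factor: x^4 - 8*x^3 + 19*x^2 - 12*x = (x - 3)*(x^3 - 5*x^2 + 4*x) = (x - 3)*(x - 1)*(x^2 - 4*x) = x*(x - 3)*(x - 1)*(x - 4)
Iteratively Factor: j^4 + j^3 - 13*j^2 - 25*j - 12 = (j + 1)*(j^3 - 13*j - 12) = (j - 4)*(j + 1)*(j^2 + 4*j + 3) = (j - 4)*(j + 1)^2*(j + 3)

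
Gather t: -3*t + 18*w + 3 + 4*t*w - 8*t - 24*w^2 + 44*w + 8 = t*(4*w - 11) - 24*w^2 + 62*w + 11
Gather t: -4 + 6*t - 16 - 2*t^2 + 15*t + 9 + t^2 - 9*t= -t^2 + 12*t - 11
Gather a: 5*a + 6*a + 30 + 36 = 11*a + 66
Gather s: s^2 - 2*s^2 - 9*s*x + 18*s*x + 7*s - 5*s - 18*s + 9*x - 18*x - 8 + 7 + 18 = -s^2 + s*(9*x - 16) - 9*x + 17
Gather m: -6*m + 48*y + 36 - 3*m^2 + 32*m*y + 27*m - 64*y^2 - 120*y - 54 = -3*m^2 + m*(32*y + 21) - 64*y^2 - 72*y - 18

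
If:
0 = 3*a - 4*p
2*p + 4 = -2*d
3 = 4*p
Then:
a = 1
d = -11/4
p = 3/4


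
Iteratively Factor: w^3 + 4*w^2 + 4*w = (w)*(w^2 + 4*w + 4) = w*(w + 2)*(w + 2)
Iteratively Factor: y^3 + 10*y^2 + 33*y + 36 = (y + 3)*(y^2 + 7*y + 12) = (y + 3)*(y + 4)*(y + 3)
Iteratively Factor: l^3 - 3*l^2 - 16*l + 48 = (l + 4)*(l^2 - 7*l + 12) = (l - 3)*(l + 4)*(l - 4)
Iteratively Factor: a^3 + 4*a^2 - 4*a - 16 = (a + 4)*(a^2 - 4) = (a - 2)*(a + 4)*(a + 2)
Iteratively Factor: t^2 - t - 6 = (t + 2)*(t - 3)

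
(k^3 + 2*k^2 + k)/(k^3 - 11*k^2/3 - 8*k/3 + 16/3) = 3*k*(k^2 + 2*k + 1)/(3*k^3 - 11*k^2 - 8*k + 16)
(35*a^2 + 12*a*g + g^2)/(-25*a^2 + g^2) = (-7*a - g)/(5*a - g)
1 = 1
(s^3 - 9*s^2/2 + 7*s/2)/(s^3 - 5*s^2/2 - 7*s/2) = (s - 1)/(s + 1)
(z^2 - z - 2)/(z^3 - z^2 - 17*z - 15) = (z - 2)/(z^2 - 2*z - 15)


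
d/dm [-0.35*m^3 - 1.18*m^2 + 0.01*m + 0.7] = -1.05*m^2 - 2.36*m + 0.01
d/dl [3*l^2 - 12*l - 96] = 6*l - 12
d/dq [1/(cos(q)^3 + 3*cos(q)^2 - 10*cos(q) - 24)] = (3*cos(q)^2 + 6*cos(q) - 10)*sin(q)/(cos(q)^3 + 3*cos(q)^2 - 10*cos(q) - 24)^2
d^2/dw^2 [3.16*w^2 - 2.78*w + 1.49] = 6.32000000000000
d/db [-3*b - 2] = -3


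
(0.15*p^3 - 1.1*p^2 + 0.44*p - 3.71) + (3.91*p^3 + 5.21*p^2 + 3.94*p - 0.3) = 4.06*p^3 + 4.11*p^2 + 4.38*p - 4.01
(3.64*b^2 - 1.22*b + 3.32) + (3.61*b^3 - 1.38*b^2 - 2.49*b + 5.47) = 3.61*b^3 + 2.26*b^2 - 3.71*b + 8.79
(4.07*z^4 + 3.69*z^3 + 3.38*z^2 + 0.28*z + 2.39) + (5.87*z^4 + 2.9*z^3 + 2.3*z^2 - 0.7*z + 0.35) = 9.94*z^4 + 6.59*z^3 + 5.68*z^2 - 0.42*z + 2.74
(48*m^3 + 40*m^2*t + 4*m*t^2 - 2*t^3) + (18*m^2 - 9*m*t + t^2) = 48*m^3 + 40*m^2*t + 18*m^2 + 4*m*t^2 - 9*m*t - 2*t^3 + t^2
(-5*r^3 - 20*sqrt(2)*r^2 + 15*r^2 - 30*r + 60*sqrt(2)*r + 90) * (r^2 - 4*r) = -5*r^5 - 20*sqrt(2)*r^4 + 35*r^4 - 90*r^3 + 140*sqrt(2)*r^3 - 240*sqrt(2)*r^2 + 210*r^2 - 360*r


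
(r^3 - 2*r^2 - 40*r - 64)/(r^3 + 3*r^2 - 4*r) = (r^2 - 6*r - 16)/(r*(r - 1))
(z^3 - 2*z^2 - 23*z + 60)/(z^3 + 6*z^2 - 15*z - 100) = (z - 3)/(z + 5)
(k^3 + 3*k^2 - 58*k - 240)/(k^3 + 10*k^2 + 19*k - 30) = (k - 8)/(k - 1)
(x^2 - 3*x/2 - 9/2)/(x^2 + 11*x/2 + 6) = (x - 3)/(x + 4)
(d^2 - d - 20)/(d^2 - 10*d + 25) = (d + 4)/(d - 5)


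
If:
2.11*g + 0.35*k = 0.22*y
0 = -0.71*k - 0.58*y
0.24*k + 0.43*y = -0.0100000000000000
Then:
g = -0.01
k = 0.03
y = -0.04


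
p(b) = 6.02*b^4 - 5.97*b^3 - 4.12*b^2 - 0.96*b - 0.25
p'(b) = 24.08*b^3 - 17.91*b^2 - 8.24*b - 0.96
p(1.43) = -2.33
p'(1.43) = 21.05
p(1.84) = 15.85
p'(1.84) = 73.25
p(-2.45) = 282.07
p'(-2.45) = -442.40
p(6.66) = 9890.89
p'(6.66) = 6263.18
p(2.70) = 169.54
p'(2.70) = 320.19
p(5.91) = 5962.05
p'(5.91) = 4295.50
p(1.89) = 19.73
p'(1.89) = 82.06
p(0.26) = -0.86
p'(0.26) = -3.89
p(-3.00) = 614.36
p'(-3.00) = -787.59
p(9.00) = 34802.48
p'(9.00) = 16028.49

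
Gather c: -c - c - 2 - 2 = -2*c - 4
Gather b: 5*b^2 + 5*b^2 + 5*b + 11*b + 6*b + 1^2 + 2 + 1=10*b^2 + 22*b + 4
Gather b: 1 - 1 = 0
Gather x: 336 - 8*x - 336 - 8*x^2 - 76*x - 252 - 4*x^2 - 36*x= -12*x^2 - 120*x - 252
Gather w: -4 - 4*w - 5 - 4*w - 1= -8*w - 10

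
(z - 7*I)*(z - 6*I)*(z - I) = z^3 - 14*I*z^2 - 55*z + 42*I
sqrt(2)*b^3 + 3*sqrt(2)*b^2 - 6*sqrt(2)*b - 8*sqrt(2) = (b - 2)*(b + 4)*(sqrt(2)*b + sqrt(2))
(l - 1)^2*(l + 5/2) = l^3 + l^2/2 - 4*l + 5/2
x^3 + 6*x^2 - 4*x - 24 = (x - 2)*(x + 2)*(x + 6)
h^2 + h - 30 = (h - 5)*(h + 6)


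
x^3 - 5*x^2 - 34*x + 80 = (x - 8)*(x - 2)*(x + 5)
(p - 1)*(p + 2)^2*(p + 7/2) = p^4 + 13*p^3/2 + 21*p^2/2 - 4*p - 14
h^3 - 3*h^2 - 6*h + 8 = (h - 4)*(h - 1)*(h + 2)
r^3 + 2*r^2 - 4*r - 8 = (r - 2)*(r + 2)^2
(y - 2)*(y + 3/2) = y^2 - y/2 - 3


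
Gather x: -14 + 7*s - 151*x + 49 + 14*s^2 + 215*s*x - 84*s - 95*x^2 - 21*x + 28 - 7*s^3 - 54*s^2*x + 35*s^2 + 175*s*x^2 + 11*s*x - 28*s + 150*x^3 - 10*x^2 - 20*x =-7*s^3 + 49*s^2 - 105*s + 150*x^3 + x^2*(175*s - 105) + x*(-54*s^2 + 226*s - 192) + 63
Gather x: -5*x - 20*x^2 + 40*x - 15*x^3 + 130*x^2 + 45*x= -15*x^3 + 110*x^2 + 80*x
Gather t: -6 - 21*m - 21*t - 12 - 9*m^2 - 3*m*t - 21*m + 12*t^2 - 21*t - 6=-9*m^2 - 42*m + 12*t^2 + t*(-3*m - 42) - 24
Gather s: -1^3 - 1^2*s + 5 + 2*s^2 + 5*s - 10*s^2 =-8*s^2 + 4*s + 4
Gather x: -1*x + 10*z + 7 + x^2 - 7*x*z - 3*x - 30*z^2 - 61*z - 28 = x^2 + x*(-7*z - 4) - 30*z^2 - 51*z - 21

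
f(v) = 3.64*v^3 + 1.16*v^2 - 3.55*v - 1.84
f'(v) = 10.92*v^2 + 2.32*v - 3.55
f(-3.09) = -87.19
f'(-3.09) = 93.55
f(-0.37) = -0.55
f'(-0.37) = -2.91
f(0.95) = -1.04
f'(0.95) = 8.51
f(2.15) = 32.07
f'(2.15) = 51.92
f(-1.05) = -1.05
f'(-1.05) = 6.05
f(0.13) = -2.27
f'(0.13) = -3.06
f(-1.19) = -2.11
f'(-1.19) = 9.15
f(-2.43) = -38.59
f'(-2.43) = 55.29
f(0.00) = -1.84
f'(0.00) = -3.55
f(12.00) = 6412.52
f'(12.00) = 1596.77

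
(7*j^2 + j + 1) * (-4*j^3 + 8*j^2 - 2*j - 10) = -28*j^5 + 52*j^4 - 10*j^3 - 64*j^2 - 12*j - 10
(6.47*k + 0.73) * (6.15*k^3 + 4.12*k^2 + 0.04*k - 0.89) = 39.7905*k^4 + 31.1459*k^3 + 3.2664*k^2 - 5.7291*k - 0.6497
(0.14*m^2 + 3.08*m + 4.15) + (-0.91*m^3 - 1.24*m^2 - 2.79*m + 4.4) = -0.91*m^3 - 1.1*m^2 + 0.29*m + 8.55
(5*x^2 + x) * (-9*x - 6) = -45*x^3 - 39*x^2 - 6*x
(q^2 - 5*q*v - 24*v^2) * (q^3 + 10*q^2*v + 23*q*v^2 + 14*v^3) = q^5 + 5*q^4*v - 51*q^3*v^2 - 341*q^2*v^3 - 622*q*v^4 - 336*v^5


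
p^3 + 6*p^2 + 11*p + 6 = (p + 1)*(p + 2)*(p + 3)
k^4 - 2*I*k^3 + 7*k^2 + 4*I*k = k*(k - 4*I)*(k + I)^2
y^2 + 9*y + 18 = (y + 3)*(y + 6)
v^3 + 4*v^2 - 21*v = v*(v - 3)*(v + 7)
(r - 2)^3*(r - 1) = r^4 - 7*r^3 + 18*r^2 - 20*r + 8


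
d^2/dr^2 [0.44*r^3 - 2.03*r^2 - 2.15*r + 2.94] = 2.64*r - 4.06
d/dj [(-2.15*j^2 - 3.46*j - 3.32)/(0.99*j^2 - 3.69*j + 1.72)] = (11.3589*j^2 - 0.8224*j - 18.202)/(0.9801*j^4 - 7.3062*j^3 + 17.0217*j^2 - 12.6936*j + 2.9584)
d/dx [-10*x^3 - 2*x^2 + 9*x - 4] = -30*x^2 - 4*x + 9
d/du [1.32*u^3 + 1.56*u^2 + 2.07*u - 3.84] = 3.96*u^2 + 3.12*u + 2.07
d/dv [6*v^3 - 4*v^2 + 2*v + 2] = 18*v^2 - 8*v + 2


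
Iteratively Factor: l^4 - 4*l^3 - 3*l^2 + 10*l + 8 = (l - 4)*(l^3 - 3*l - 2) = (l - 4)*(l + 1)*(l^2 - l - 2) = (l - 4)*(l + 1)^2*(l - 2)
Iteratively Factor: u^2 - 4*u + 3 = (u - 1)*(u - 3)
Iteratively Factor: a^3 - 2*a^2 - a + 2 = (a + 1)*(a^2 - 3*a + 2) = (a - 1)*(a + 1)*(a - 2)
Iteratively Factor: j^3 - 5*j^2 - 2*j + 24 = (j - 3)*(j^2 - 2*j - 8) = (j - 3)*(j + 2)*(j - 4)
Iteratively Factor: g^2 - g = (g)*(g - 1)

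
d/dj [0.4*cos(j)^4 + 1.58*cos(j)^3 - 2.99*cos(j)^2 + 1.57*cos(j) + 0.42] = (-1.6*cos(j)^3 - 4.74*cos(j)^2 + 5.98*cos(j) - 1.57)*sin(j)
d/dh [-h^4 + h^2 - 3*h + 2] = -4*h^3 + 2*h - 3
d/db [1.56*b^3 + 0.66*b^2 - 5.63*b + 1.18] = 4.68*b^2 + 1.32*b - 5.63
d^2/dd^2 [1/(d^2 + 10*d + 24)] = 2*(-d^2 - 10*d + 4*(d + 5)^2 - 24)/(d^2 + 10*d + 24)^3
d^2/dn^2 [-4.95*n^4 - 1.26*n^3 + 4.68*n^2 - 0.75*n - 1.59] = -59.4*n^2 - 7.56*n + 9.36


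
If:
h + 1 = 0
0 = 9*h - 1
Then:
No Solution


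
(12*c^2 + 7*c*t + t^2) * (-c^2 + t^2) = -12*c^4 - 7*c^3*t + 11*c^2*t^2 + 7*c*t^3 + t^4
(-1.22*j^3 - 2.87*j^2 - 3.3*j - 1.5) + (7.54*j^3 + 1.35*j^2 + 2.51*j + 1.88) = 6.32*j^3 - 1.52*j^2 - 0.79*j + 0.38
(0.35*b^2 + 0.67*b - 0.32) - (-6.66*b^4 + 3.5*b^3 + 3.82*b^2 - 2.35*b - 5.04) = 6.66*b^4 - 3.5*b^3 - 3.47*b^2 + 3.02*b + 4.72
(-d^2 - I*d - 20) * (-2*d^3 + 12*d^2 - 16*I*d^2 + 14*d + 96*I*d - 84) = 2*d^5 - 12*d^4 + 18*I*d^4 + 10*d^3 - 108*I*d^3 - 60*d^2 + 306*I*d^2 - 280*d - 1836*I*d + 1680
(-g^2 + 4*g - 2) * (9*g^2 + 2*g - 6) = -9*g^4 + 34*g^3 - 4*g^2 - 28*g + 12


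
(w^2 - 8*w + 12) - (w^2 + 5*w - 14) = 26 - 13*w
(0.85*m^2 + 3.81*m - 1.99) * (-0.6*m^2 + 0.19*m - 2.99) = -0.51*m^4 - 2.1245*m^3 - 0.6236*m^2 - 11.77*m + 5.9501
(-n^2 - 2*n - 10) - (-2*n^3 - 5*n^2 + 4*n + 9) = 2*n^3 + 4*n^2 - 6*n - 19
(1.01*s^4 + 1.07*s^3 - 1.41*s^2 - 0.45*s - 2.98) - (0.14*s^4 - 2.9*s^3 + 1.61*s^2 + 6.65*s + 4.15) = 0.87*s^4 + 3.97*s^3 - 3.02*s^2 - 7.1*s - 7.13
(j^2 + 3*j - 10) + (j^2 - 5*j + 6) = 2*j^2 - 2*j - 4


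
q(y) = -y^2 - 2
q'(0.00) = 0.00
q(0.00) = -2.00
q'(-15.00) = 30.00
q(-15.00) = -227.00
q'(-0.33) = 0.66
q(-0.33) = -2.11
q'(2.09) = -4.18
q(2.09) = -6.37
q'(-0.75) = 1.50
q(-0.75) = -2.56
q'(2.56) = -5.12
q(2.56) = -8.55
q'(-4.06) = 8.12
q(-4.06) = -18.48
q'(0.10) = -0.20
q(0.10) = -2.01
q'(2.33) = -4.66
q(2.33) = -7.43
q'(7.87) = -15.74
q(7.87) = -63.94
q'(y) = -2*y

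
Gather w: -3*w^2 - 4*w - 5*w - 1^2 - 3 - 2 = -3*w^2 - 9*w - 6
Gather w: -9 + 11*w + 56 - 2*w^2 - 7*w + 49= -2*w^2 + 4*w + 96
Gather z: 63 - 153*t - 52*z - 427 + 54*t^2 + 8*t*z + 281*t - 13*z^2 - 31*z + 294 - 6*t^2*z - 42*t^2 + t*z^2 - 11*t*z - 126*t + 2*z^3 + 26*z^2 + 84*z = 12*t^2 + 2*t + 2*z^3 + z^2*(t + 13) + z*(-6*t^2 - 3*t + 1) - 70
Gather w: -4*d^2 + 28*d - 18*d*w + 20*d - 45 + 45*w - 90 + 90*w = -4*d^2 + 48*d + w*(135 - 18*d) - 135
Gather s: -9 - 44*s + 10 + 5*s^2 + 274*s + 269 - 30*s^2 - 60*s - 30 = -25*s^2 + 170*s + 240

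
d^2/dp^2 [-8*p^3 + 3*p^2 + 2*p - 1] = 6 - 48*p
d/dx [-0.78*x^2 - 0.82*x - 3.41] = -1.56*x - 0.82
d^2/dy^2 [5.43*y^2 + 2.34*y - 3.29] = 10.8600000000000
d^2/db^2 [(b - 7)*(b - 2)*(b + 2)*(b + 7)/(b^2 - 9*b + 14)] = 2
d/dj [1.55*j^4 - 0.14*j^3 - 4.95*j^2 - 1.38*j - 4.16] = 6.2*j^3 - 0.42*j^2 - 9.9*j - 1.38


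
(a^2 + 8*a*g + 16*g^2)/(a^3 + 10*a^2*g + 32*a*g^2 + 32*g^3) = 1/(a + 2*g)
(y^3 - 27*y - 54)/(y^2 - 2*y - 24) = (y^2 + 6*y + 9)/(y + 4)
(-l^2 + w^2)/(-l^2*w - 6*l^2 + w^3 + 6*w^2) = 1/(w + 6)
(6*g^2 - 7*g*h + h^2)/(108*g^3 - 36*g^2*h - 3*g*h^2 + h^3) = (g - h)/(18*g^2 - 3*g*h - h^2)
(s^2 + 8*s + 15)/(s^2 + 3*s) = (s + 5)/s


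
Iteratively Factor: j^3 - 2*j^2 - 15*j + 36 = (j - 3)*(j^2 + j - 12) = (j - 3)*(j + 4)*(j - 3)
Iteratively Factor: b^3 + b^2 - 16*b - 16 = (b + 1)*(b^2 - 16) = (b + 1)*(b + 4)*(b - 4)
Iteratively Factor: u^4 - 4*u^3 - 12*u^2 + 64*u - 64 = (u - 4)*(u^3 - 12*u + 16) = (u - 4)*(u + 4)*(u^2 - 4*u + 4) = (u - 4)*(u - 2)*(u + 4)*(u - 2)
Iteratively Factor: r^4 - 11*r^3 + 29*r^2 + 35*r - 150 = (r - 5)*(r^3 - 6*r^2 - r + 30) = (r - 5)*(r + 2)*(r^2 - 8*r + 15) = (r - 5)^2*(r + 2)*(r - 3)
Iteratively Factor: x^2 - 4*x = (x)*(x - 4)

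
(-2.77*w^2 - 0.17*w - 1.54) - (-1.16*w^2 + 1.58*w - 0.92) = -1.61*w^2 - 1.75*w - 0.62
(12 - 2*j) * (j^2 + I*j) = -2*j^3 + 12*j^2 - 2*I*j^2 + 12*I*j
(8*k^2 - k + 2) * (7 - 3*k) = -24*k^3 + 59*k^2 - 13*k + 14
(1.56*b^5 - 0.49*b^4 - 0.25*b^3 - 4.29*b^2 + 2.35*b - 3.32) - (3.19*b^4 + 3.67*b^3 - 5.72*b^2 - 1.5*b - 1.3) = 1.56*b^5 - 3.68*b^4 - 3.92*b^3 + 1.43*b^2 + 3.85*b - 2.02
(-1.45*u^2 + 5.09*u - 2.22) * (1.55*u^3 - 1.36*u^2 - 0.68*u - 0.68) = -2.2475*u^5 + 9.8615*u^4 - 9.3774*u^3 + 0.544*u^2 - 1.9516*u + 1.5096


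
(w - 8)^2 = w^2 - 16*w + 64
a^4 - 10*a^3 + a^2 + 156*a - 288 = (a - 8)*(a - 3)^2*(a + 4)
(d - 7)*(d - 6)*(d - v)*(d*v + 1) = d^4*v - d^3*v^2 - 13*d^3*v + d^3 + 13*d^2*v^2 + 41*d^2*v - 13*d^2 - 42*d*v^2 + 13*d*v + 42*d - 42*v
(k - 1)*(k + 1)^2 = k^3 + k^2 - k - 1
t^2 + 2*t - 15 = (t - 3)*(t + 5)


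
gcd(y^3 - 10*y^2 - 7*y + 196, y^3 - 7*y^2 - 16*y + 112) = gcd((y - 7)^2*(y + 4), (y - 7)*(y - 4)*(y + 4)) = y^2 - 3*y - 28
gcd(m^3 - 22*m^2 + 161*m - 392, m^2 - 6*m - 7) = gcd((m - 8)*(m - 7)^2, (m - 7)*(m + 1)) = m - 7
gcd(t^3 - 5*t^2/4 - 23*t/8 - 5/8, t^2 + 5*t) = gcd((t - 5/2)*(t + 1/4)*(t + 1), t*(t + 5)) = 1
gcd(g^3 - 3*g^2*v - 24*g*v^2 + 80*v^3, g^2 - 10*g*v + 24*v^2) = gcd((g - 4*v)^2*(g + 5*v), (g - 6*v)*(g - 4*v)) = -g + 4*v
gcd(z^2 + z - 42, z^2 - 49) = z + 7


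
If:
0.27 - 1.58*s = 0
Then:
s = 0.17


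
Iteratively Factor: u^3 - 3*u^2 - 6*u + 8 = (u - 1)*(u^2 - 2*u - 8) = (u - 4)*(u - 1)*(u + 2)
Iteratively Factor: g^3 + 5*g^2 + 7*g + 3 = (g + 1)*(g^2 + 4*g + 3) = (g + 1)*(g + 3)*(g + 1)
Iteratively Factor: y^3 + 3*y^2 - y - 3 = (y + 3)*(y^2 - 1) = (y + 1)*(y + 3)*(y - 1)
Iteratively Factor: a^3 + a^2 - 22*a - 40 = (a - 5)*(a^2 + 6*a + 8) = (a - 5)*(a + 4)*(a + 2)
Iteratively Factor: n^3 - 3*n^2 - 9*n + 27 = (n - 3)*(n^2 - 9) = (n - 3)*(n + 3)*(n - 3)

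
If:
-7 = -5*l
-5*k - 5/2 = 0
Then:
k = -1/2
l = 7/5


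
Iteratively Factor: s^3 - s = (s + 1)*(s^2 - s) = (s - 1)*(s + 1)*(s)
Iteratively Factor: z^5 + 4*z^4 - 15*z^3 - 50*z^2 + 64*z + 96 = (z - 2)*(z^4 + 6*z^3 - 3*z^2 - 56*z - 48) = (z - 3)*(z - 2)*(z^3 + 9*z^2 + 24*z + 16) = (z - 3)*(z - 2)*(z + 4)*(z^2 + 5*z + 4) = (z - 3)*(z - 2)*(z + 4)^2*(z + 1)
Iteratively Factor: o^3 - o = (o - 1)*(o^2 + o) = (o - 1)*(o + 1)*(o)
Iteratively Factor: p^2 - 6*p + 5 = (p - 5)*(p - 1)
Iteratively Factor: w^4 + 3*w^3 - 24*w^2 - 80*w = (w + 4)*(w^3 - w^2 - 20*w) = w*(w + 4)*(w^2 - w - 20) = w*(w + 4)^2*(w - 5)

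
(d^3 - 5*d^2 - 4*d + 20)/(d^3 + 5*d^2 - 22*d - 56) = (d^2 - 7*d + 10)/(d^2 + 3*d - 28)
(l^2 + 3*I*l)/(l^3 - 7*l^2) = (l + 3*I)/(l*(l - 7))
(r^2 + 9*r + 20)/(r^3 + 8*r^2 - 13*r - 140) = (r + 4)/(r^2 + 3*r - 28)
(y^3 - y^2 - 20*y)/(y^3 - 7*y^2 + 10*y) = (y + 4)/(y - 2)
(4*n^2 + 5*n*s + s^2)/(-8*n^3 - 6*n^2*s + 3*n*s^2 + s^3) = 1/(-2*n + s)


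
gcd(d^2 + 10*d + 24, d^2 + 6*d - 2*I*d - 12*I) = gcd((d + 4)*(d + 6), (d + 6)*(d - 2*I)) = d + 6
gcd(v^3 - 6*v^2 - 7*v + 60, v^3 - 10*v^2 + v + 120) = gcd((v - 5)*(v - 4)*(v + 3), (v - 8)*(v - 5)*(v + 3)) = v^2 - 2*v - 15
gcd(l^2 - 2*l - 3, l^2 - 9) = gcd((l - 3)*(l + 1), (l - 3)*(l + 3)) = l - 3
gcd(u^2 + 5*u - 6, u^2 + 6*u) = u + 6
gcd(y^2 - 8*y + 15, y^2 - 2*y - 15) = y - 5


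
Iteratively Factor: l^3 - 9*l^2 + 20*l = (l - 5)*(l^2 - 4*l) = l*(l - 5)*(l - 4)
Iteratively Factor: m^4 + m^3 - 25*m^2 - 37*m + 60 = (m - 5)*(m^3 + 6*m^2 + 5*m - 12) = (m - 5)*(m - 1)*(m^2 + 7*m + 12) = (m - 5)*(m - 1)*(m + 3)*(m + 4)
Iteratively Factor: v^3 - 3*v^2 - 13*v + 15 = (v + 3)*(v^2 - 6*v + 5) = (v - 5)*(v + 3)*(v - 1)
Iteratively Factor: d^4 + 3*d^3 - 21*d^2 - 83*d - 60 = (d + 3)*(d^3 - 21*d - 20) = (d - 5)*(d + 3)*(d^2 + 5*d + 4) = (d - 5)*(d + 1)*(d + 3)*(d + 4)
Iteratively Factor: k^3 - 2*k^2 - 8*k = (k - 4)*(k^2 + 2*k) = (k - 4)*(k + 2)*(k)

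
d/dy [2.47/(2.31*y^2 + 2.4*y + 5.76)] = (-11.4114*y - 5.928)/(2.31*y^2 + 2.4*y + 5.76)^2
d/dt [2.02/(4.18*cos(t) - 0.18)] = 8.4436*sin(t)/(4.18*cos(t) - 0.18)^2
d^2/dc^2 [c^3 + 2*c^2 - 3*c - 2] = 6*c + 4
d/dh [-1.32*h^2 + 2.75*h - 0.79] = 2.75 - 2.64*h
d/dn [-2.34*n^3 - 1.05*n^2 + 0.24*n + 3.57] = -7.02*n^2 - 2.1*n + 0.24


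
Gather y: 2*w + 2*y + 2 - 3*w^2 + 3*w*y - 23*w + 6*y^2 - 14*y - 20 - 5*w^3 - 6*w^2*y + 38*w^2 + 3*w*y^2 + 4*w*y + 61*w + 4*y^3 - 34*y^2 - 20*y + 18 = -5*w^3 + 35*w^2 + 40*w + 4*y^3 + y^2*(3*w - 28) + y*(-6*w^2 + 7*w - 32)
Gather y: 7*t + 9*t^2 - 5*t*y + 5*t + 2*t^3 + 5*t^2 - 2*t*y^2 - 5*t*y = 2*t^3 + 14*t^2 - 2*t*y^2 - 10*t*y + 12*t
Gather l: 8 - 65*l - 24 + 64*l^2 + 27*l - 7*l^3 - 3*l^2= -7*l^3 + 61*l^2 - 38*l - 16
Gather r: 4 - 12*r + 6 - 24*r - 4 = 6 - 36*r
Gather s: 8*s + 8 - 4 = 8*s + 4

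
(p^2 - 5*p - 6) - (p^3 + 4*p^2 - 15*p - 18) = -p^3 - 3*p^2 + 10*p + 12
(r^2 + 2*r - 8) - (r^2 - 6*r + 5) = 8*r - 13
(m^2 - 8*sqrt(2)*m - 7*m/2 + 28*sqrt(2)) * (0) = 0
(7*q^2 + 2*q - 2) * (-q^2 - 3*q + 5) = -7*q^4 - 23*q^3 + 31*q^2 + 16*q - 10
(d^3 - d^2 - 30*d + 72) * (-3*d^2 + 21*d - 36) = -3*d^5 + 24*d^4 + 33*d^3 - 810*d^2 + 2592*d - 2592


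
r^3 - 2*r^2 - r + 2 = (r - 2)*(r - 1)*(r + 1)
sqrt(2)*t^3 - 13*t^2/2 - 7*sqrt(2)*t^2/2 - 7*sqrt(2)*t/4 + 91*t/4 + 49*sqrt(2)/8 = (t - 7/2)*(t - 7*sqrt(2)/2)*(sqrt(2)*t + 1/2)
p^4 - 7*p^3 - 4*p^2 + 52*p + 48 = (p - 6)*(p - 4)*(p + 1)*(p + 2)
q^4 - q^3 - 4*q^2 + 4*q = q*(q - 2)*(q - 1)*(q + 2)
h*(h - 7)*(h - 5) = h^3 - 12*h^2 + 35*h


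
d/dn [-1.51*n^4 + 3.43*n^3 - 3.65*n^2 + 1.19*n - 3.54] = -6.04*n^3 + 10.29*n^2 - 7.3*n + 1.19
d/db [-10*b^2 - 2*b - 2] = -20*b - 2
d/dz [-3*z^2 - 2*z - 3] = -6*z - 2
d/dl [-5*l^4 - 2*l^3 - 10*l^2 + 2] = 2*l*(-10*l^2 - 3*l - 10)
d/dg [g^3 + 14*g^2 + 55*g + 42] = 3*g^2 + 28*g + 55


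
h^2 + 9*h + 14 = (h + 2)*(h + 7)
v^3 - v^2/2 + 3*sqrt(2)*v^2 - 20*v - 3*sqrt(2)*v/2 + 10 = (v - 1/2)*(v - 2*sqrt(2))*(v + 5*sqrt(2))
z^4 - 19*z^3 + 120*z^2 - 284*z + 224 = (z - 8)*(z - 7)*(z - 2)^2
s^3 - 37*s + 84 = (s - 4)*(s - 3)*(s + 7)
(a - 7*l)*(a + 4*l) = a^2 - 3*a*l - 28*l^2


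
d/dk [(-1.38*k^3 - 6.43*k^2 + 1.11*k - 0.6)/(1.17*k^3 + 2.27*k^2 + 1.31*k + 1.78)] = (4.3905*k^4 - 6.213*k^3 - 16.2062*k^2 - 20.1668*k + 2.7618)/(1.3689*k^6 + 5.3118*k^5 + 8.2183*k^4 + 10.1126*k^3 + 9.7973*k^2 + 4.6636*k + 3.1684)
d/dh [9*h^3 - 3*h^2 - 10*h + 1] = 27*h^2 - 6*h - 10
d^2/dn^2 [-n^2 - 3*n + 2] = -2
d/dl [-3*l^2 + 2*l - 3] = 2 - 6*l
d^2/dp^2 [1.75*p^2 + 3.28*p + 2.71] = 3.50000000000000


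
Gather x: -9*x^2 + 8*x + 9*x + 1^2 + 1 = -9*x^2 + 17*x + 2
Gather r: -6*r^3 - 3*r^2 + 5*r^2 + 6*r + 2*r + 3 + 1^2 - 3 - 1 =-6*r^3 + 2*r^2 + 8*r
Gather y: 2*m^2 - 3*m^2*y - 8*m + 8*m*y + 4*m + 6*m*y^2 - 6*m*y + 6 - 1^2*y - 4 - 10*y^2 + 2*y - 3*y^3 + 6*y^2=2*m^2 - 4*m - 3*y^3 + y^2*(6*m - 4) + y*(-3*m^2 + 2*m + 1) + 2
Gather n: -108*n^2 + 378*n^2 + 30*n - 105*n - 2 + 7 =270*n^2 - 75*n + 5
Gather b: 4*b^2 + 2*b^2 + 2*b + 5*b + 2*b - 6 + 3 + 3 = 6*b^2 + 9*b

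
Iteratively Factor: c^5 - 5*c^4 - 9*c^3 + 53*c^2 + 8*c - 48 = (c + 1)*(c^4 - 6*c^3 - 3*c^2 + 56*c - 48) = (c - 4)*(c + 1)*(c^3 - 2*c^2 - 11*c + 12) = (c - 4)*(c + 1)*(c + 3)*(c^2 - 5*c + 4) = (c - 4)*(c - 1)*(c + 1)*(c + 3)*(c - 4)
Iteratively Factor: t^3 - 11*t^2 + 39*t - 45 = (t - 3)*(t^2 - 8*t + 15) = (t - 3)^2*(t - 5)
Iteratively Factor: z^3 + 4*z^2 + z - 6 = (z + 2)*(z^2 + 2*z - 3) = (z - 1)*(z + 2)*(z + 3)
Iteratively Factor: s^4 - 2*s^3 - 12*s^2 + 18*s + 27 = (s - 3)*(s^3 + s^2 - 9*s - 9) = (s - 3)^2*(s^2 + 4*s + 3) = (s - 3)^2*(s + 1)*(s + 3)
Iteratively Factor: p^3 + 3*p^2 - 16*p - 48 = (p + 4)*(p^2 - p - 12) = (p + 3)*(p + 4)*(p - 4)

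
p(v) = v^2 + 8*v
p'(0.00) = 8.00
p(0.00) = 0.00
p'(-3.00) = 2.00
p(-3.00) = -15.00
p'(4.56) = 17.12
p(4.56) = 57.27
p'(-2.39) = 3.22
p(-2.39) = -13.41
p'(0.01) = 8.02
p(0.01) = 0.08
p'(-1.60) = 4.80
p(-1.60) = -10.24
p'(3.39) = 14.78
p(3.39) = 38.61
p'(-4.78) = -1.56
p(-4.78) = -15.39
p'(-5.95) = -3.90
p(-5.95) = -12.20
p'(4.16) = 16.32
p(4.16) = 50.59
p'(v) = 2*v + 8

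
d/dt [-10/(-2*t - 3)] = -20/(2*t + 3)^2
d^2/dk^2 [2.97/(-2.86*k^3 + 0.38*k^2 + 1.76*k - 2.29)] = ((50.9652*k - 2.2572)*(2.86*k^3 - 0.38*k^2 - 1.76*k + 2.29) - 2.97*(-17.16*k^2 + 1.52*k + 3.52)*(-8.58*k^2 + 0.76*k + 1.76))/(2.86*k^3 - 0.38*k^2 - 1.76*k + 2.29)^3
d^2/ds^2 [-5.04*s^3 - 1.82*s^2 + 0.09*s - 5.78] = -30.24*s - 3.64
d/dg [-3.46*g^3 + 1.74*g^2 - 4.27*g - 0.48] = -10.38*g^2 + 3.48*g - 4.27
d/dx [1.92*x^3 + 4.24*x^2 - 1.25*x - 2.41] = 5.76*x^2 + 8.48*x - 1.25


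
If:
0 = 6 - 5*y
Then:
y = 6/5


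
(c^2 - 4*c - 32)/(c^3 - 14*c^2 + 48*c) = (c + 4)/(c*(c - 6))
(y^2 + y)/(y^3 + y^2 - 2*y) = (y + 1)/(y^2 + y - 2)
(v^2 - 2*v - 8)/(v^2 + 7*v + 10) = (v - 4)/(v + 5)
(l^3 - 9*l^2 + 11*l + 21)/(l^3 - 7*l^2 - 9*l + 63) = (l + 1)/(l + 3)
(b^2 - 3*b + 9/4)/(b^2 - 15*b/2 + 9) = (b - 3/2)/(b - 6)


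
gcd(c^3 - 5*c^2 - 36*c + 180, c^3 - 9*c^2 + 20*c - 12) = c - 6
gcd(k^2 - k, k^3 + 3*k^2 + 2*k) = k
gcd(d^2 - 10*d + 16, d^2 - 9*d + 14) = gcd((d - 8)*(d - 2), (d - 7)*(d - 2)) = d - 2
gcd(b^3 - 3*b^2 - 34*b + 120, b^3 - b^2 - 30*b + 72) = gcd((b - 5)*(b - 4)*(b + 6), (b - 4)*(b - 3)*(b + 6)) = b^2 + 2*b - 24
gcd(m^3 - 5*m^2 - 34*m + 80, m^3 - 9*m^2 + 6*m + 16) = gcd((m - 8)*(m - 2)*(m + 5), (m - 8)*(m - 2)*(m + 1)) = m^2 - 10*m + 16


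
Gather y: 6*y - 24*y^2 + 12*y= -24*y^2 + 18*y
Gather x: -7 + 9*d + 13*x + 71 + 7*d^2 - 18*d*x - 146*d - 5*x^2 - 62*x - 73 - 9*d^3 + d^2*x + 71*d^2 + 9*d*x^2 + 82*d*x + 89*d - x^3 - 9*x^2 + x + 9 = -9*d^3 + 78*d^2 - 48*d - x^3 + x^2*(9*d - 14) + x*(d^2 + 64*d - 48)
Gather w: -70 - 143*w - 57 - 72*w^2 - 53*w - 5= -72*w^2 - 196*w - 132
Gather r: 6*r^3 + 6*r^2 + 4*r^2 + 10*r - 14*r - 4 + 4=6*r^3 + 10*r^2 - 4*r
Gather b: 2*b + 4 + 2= 2*b + 6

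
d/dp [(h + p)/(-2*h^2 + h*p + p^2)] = (-2*h^2 + h*p + p^2 - (h + p)*(h + 2*p))/(-2*h^2 + h*p + p^2)^2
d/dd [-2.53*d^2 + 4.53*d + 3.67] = 4.53 - 5.06*d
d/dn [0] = 0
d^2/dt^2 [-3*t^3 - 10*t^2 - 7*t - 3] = -18*t - 20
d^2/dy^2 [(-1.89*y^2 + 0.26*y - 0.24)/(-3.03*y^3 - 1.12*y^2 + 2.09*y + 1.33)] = (34.7038020000001*y^6 - 14.322204*y^5 + 92.9597940000001*y^4 + 124.56551*y^3 - 2.993976*y^2 + 0.108527999999998*y + 10.943582)/(27.818127*y^9 + 30.847824*y^8 - 46.161747*y^7 - 77.782607*y^6 + 4.76001299999999*y^5 + 60.206706*y^4 + 25.629556*y^3 - 11.485215*y^2 - 11.091003*y - 2.352637)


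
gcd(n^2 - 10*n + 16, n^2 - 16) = 1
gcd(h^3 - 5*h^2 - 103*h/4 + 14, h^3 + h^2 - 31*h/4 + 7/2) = h^2 + 3*h - 7/4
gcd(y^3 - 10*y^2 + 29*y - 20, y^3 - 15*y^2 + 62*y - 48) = y - 1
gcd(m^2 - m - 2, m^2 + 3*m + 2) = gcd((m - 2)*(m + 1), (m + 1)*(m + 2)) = m + 1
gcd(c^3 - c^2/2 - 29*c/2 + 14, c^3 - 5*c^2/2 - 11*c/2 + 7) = c^2 - 9*c/2 + 7/2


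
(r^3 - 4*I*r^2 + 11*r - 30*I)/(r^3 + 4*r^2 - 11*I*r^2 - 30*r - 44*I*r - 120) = (r^2 + I*r + 6)/(r^2 + r*(4 - 6*I) - 24*I)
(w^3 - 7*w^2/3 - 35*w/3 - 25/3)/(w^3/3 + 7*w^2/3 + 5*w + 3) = (3*w^2 - 10*w - 25)/(w^2 + 6*w + 9)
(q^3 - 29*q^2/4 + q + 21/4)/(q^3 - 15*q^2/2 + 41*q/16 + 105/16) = 4*(q - 1)/(4*q - 5)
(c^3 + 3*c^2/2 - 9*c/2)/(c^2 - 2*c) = (2*c^2 + 3*c - 9)/(2*(c - 2))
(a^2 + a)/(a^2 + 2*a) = (a + 1)/(a + 2)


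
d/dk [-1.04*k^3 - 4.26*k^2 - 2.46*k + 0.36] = -3.12*k^2 - 8.52*k - 2.46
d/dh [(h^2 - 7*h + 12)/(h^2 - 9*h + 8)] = 2*(-h^2 - 4*h + 26)/(h^4 - 18*h^3 + 97*h^2 - 144*h + 64)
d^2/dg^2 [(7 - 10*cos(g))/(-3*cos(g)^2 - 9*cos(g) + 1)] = 2*(-810*(1 - cos(2*g))^2*cos(g) + 522*(1 - cos(2*g))^2 - 1723*cos(g) + 2454*cos(2*g) - 153*cos(3*g) + 180*cos(5*g) - 3618)/(18*cos(g) + 3*cos(2*g) + 1)^3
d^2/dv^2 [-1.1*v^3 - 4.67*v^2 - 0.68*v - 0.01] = -6.6*v - 9.34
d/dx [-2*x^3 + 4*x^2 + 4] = 2*x*(4 - 3*x)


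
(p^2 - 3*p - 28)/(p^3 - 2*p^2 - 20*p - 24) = (-p^2 + 3*p + 28)/(-p^3 + 2*p^2 + 20*p + 24)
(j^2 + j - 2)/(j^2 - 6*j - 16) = (j - 1)/(j - 8)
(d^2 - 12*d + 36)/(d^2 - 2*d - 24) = (d - 6)/(d + 4)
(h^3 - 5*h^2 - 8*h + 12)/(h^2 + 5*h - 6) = (h^2 - 4*h - 12)/(h + 6)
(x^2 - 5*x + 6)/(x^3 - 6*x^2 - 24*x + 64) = (x - 3)/(x^2 - 4*x - 32)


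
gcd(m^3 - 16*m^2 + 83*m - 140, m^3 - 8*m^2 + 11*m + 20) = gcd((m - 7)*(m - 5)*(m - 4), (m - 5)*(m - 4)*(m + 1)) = m^2 - 9*m + 20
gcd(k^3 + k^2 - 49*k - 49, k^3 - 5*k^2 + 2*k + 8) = k + 1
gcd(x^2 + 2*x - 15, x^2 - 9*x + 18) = x - 3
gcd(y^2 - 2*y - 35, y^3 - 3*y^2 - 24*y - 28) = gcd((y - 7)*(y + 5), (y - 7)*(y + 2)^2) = y - 7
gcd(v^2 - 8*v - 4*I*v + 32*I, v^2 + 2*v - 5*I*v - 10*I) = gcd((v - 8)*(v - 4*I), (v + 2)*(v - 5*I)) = 1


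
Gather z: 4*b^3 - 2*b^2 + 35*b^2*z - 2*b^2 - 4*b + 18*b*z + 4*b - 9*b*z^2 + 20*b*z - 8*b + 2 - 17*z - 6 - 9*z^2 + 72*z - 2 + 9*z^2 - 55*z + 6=4*b^3 - 4*b^2 - 9*b*z^2 - 8*b + z*(35*b^2 + 38*b)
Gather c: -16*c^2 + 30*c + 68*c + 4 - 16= -16*c^2 + 98*c - 12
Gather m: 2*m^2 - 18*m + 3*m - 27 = 2*m^2 - 15*m - 27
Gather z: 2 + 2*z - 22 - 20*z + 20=-18*z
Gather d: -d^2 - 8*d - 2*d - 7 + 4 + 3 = -d^2 - 10*d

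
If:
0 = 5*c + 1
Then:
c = -1/5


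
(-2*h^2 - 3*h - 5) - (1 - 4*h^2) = 2*h^2 - 3*h - 6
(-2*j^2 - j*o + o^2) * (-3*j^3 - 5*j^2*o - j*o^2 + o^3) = 6*j^5 + 13*j^4*o + 4*j^3*o^2 - 6*j^2*o^3 - 2*j*o^4 + o^5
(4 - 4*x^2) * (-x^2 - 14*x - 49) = 4*x^4 + 56*x^3 + 192*x^2 - 56*x - 196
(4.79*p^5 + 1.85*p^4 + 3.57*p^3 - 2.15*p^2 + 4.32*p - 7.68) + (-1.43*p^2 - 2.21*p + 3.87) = 4.79*p^5 + 1.85*p^4 + 3.57*p^3 - 3.58*p^2 + 2.11*p - 3.81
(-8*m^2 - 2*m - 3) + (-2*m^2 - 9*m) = -10*m^2 - 11*m - 3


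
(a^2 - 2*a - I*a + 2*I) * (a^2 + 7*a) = a^4 + 5*a^3 - I*a^3 - 14*a^2 - 5*I*a^2 + 14*I*a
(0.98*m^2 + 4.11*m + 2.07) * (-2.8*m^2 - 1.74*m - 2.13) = -2.744*m^4 - 13.2132*m^3 - 15.0348*m^2 - 12.3561*m - 4.4091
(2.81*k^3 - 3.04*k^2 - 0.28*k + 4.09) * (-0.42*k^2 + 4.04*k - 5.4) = -1.1802*k^5 + 12.6292*k^4 - 27.338*k^3 + 13.567*k^2 + 18.0356*k - 22.086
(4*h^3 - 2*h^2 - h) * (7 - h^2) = -4*h^5 + 2*h^4 + 29*h^3 - 14*h^2 - 7*h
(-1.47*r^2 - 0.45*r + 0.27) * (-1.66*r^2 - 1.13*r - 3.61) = 2.4402*r^4 + 2.4081*r^3 + 5.367*r^2 + 1.3194*r - 0.9747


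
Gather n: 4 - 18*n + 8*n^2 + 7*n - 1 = 8*n^2 - 11*n + 3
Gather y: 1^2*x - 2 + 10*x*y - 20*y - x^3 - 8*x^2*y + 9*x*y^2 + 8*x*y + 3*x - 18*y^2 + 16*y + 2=-x^3 + 4*x + y^2*(9*x - 18) + y*(-8*x^2 + 18*x - 4)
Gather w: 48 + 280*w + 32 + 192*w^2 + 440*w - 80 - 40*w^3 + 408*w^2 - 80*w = -40*w^3 + 600*w^2 + 640*w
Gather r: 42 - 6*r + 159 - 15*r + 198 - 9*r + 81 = 480 - 30*r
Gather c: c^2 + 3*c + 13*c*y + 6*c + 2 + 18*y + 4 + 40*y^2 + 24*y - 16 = c^2 + c*(13*y + 9) + 40*y^2 + 42*y - 10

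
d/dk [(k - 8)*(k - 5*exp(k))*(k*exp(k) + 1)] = (k - 8)*(k + 1)*(k - 5*exp(k))*exp(k) - (k - 8)*(k*exp(k) + 1)*(5*exp(k) - 1) + (k - 5*exp(k))*(k*exp(k) + 1)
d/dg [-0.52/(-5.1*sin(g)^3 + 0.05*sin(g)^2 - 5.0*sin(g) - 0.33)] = (-7.956*sin(g)^2 + 0.052*sin(g) - 2.6)*cos(g)/(5.1*sin(g)^3 - 0.05*sin(g)^2 + 5.0*sin(g) + 0.33)^2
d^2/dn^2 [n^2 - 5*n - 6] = 2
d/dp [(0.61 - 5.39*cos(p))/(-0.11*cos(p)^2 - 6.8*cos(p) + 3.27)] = (0.5929*cos(p)^2 - 0.1342*cos(p) + 13.4773)*sin(p)/(0.0121*cos(p)^4 + 1.496*cos(p)^3 + 45.5206*cos(p)^2 - 44.472*cos(p) + 10.6929)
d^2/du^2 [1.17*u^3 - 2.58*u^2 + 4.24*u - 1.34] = 7.02*u - 5.16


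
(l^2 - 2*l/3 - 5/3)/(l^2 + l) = (l - 5/3)/l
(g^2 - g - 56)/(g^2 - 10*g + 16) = (g + 7)/(g - 2)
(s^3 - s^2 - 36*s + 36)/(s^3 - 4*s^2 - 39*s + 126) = (s^2 - 7*s + 6)/(s^2 - 10*s + 21)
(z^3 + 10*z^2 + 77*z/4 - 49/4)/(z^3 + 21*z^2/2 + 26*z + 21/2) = (4*z^2 + 12*z - 7)/(2*(2*z^2 + 7*z + 3))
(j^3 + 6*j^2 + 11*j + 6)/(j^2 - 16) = (j^3 + 6*j^2 + 11*j + 6)/(j^2 - 16)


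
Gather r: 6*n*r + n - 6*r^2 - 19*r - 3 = n - 6*r^2 + r*(6*n - 19) - 3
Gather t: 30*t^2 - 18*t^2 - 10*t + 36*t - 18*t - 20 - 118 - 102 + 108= 12*t^2 + 8*t - 132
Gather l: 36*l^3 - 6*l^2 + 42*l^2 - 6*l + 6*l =36*l^3 + 36*l^2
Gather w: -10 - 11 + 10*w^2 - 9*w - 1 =10*w^2 - 9*w - 22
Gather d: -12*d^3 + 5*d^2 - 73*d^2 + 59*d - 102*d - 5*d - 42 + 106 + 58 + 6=-12*d^3 - 68*d^2 - 48*d + 128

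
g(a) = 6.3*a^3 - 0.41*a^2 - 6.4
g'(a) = 18.9*a^2 - 0.82*a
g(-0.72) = -8.96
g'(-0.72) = 10.39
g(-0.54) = -7.51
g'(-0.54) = 5.95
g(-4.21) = -483.76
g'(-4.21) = 338.44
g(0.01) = -6.40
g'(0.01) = -0.01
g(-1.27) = -19.97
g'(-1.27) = 31.53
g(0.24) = -6.34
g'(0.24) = 0.89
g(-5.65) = -1155.77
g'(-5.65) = 607.97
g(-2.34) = -89.37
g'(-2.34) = 105.41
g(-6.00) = -1381.96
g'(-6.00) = 685.32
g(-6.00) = -1381.96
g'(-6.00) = 685.32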